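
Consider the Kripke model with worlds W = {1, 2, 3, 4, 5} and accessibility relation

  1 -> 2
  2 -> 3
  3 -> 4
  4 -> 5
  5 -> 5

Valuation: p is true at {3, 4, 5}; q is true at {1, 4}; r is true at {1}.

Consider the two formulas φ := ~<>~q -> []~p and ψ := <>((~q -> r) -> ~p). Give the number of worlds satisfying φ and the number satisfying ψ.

For ~<>~q -> []~p:
1: ~<>~q is F, []~p is T. ✓
2: ~<>~q is F, []~p is F. ✓
3: ~<>~q is T, []~p is F. ✗
4: ~<>~q is F, []~p is F. ✓
5: ~<>~q is F, []~p is F. ✓
— 4 worlds.
For <>((~q -> r) -> ~p):
1: successors {2}; (~q -> r) -> ~p there: 2:T. ✓
2: successors {3}; (~q -> r) -> ~p there: 3:T. ✓
3: successors {4}; (~q -> r) -> ~p there: 4:F. ✗
4: successors {5}; (~q -> r) -> ~p there: 5:T. ✓
5: successors {5}; (~q -> r) -> ~p there: 5:T. ✓
— 4 worlds.

4 and 4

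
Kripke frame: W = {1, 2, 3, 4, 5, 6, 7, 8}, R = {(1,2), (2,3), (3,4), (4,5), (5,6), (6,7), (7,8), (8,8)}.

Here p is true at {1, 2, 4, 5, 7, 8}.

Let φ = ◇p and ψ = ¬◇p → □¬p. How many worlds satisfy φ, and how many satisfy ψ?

For ◇p:
1: successors {2}; p there: 2:T. ✓
2: successors {3}; p there: 3:F. ✗
3: successors {4}; p there: 4:T. ✓
4: successors {5}; p there: 5:T. ✓
5: successors {6}; p there: 6:F. ✗
6: successors {7}; p there: 7:T. ✓
7: successors {8}; p there: 8:T. ✓
8: successors {8}; p there: 8:T. ✓
— 6 worlds.
For ¬◇p → □¬p:
1: ¬◇p is F, □¬p is F. ✓
2: ¬◇p is T, □¬p is T. ✓
3: ¬◇p is F, □¬p is F. ✓
4: ¬◇p is F, □¬p is F. ✓
5: ¬◇p is T, □¬p is T. ✓
6: ¬◇p is F, □¬p is F. ✓
7: ¬◇p is F, □¬p is F. ✓
8: ¬◇p is F, □¬p is F. ✓
— 8 worlds.

6 and 8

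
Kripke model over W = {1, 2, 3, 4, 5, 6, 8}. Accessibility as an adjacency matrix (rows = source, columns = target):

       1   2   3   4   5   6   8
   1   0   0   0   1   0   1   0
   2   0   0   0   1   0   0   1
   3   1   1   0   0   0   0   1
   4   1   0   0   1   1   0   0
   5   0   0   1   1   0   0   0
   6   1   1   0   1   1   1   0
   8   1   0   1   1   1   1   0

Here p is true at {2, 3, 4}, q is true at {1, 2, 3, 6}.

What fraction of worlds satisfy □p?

1: successors {4, 6}; p there: 4:T, 6:F. ✗
2: successors {4, 8}; p there: 4:T, 8:F. ✗
3: successors {1, 2, 8}; p there: 1:F, 2:T, 8:F. ✗
4: successors {1, 4, 5}; p there: 1:F, 4:T, 5:F. ✗
5: successors {3, 4}; p there: 3:T, 4:T. ✓
6: successors {1, 2, 4, 5, 6}; p there: 1:F, 2:T, 4:T, 5:F, 6:F. ✗
8: successors {1, 3, 4, 5, 6}; p there: 1:F, 3:T, 4:T, 5:F, 6:F. ✗
That's 1 of 7 worlds, so 1/7.

1/7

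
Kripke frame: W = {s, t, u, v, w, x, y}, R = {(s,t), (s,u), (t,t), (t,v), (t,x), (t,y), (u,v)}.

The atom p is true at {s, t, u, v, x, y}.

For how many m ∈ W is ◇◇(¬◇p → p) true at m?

2

s: successors {t, u}; ◇(¬◇p → p) there: t:T, u:T. ✓
t: successors {t, v, x, y}; ◇(¬◇p → p) there: t:T, v:F, x:F, y:F. ✓
u: successors {v}; ◇(¬◇p → p) there: v:F. ✗
v: no successors, so ◇◇(¬◇p → p) fails. ✗
w: no successors, so ◇◇(¬◇p → p) fails. ✗
x: no successors, so ◇◇(¬◇p → p) fails. ✗
y: no successors, so ◇◇(¬◇p → p) fails. ✗
Satisfying worlds: {s, t}.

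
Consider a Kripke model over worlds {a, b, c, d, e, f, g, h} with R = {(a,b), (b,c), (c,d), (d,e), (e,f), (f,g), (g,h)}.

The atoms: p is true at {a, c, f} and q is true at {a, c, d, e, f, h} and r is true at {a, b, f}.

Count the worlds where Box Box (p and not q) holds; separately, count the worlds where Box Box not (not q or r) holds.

2 and 6

For Box Box (p and not q):
a: successors {b}; Box (p and not q) there: b:F. ✗
b: successors {c}; Box (p and not q) there: c:F. ✗
c: successors {d}; Box (p and not q) there: d:F. ✗
d: successors {e}; Box (p and not q) there: e:F. ✗
e: successors {f}; Box (p and not q) there: f:F. ✗
f: successors {g}; Box (p and not q) there: g:F. ✗
g: successors {h}; Box (p and not q) there: h:T. ✓
h: no successors, so Box Box (p and not q) holds vacuously. ✓
— 2 worlds.
For Box Box not (not q or r):
a: successors {b}; Box not (not q or r) there: b:T. ✓
b: successors {c}; Box not (not q or r) there: c:T. ✓
c: successors {d}; Box not (not q or r) there: d:T. ✓
d: successors {e}; Box not (not q or r) there: e:F. ✗
e: successors {f}; Box not (not q or r) there: f:F. ✗
f: successors {g}; Box not (not q or r) there: g:T. ✓
g: successors {h}; Box not (not q or r) there: h:T. ✓
h: no successors, so Box Box not (not q or r) holds vacuously. ✓
— 6 worlds.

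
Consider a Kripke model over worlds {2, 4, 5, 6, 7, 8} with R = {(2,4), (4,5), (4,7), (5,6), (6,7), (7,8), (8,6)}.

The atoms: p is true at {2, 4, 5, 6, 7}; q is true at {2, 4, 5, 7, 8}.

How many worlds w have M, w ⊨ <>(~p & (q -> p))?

0

2: successors {4}; ~p & (q -> p) there: 4:F. ✗
4: successors {5, 7}; ~p & (q -> p) there: 5:F, 7:F. ✗
5: successors {6}; ~p & (q -> p) there: 6:F. ✗
6: successors {7}; ~p & (q -> p) there: 7:F. ✗
7: successors {8}; ~p & (q -> p) there: 8:F. ✗
8: successors {6}; ~p & (q -> p) there: 6:F. ✗
Satisfying worlds: ∅.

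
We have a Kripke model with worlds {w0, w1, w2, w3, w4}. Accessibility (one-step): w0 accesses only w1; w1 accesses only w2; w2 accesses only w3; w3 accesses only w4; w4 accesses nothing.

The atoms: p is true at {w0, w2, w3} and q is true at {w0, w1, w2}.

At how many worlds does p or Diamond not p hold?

w0: p is T, Diamond not p is T. ✓
w1: p is F, Diamond not p is F. ✗
w2: p is T, Diamond not p is F. ✓
w3: p is T, Diamond not p is T. ✓
w4: p is F, Diamond not p is F. ✗
Satisfying worlds: {w0, w2, w3}.

3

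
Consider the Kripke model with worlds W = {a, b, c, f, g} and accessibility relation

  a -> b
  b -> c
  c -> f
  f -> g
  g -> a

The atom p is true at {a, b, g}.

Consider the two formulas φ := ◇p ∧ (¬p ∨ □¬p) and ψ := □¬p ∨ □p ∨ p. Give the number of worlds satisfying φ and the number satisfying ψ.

1 and 5

For ◇p ∧ (¬p ∨ □¬p):
a: ◇p is T, ¬p ∨ □¬p is F. ✗
b: ◇p is F, ¬p ∨ □¬p is T. ✗
c: ◇p is F, ¬p ∨ □¬p is T. ✗
f: ◇p is T, ¬p ∨ □¬p is T. ✓
g: ◇p is T, ¬p ∨ □¬p is F. ✗
— 1 world.
For □¬p ∨ □p ∨ p:
a: □¬p is F, □p ∨ p is T. ✓
b: □¬p is T, □p ∨ p is T. ✓
c: □¬p is T, □p ∨ p is F. ✓
f: □¬p is F, □p ∨ p is T. ✓
g: □¬p is F, □p ∨ p is T. ✓
— 5 worlds.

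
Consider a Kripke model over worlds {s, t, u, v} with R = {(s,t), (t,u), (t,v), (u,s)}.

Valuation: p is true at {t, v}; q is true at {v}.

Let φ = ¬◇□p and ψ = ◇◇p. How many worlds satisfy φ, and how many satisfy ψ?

2 and 2

For ¬◇□p:
s: ◇□p is F. ✓
t: ◇□p is T. ✗
u: ◇□p is T. ✗
v: ◇□p is F. ✓
— 2 worlds.
For ◇◇p:
s: successors {t}; ◇p there: t:T. ✓
t: successors {u, v}; ◇p there: u:F, v:F. ✗
u: successors {s}; ◇p there: s:T. ✓
v: no successors, so ◇◇p fails. ✗
— 2 worlds.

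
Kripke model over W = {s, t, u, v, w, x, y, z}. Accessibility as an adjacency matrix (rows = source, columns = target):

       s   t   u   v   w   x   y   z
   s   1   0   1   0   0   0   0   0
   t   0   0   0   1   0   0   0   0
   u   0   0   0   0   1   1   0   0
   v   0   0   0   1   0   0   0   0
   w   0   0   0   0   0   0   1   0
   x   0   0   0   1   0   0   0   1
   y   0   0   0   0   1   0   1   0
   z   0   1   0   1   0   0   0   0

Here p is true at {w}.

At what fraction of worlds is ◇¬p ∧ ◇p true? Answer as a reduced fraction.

s: ◇¬p is T, ◇p is F. ✗
t: ◇¬p is T, ◇p is F. ✗
u: ◇¬p is T, ◇p is T. ✓
v: ◇¬p is T, ◇p is F. ✗
w: ◇¬p is T, ◇p is F. ✗
x: ◇¬p is T, ◇p is F. ✗
y: ◇¬p is T, ◇p is T. ✓
z: ◇¬p is T, ◇p is F. ✗
That's 2 of 8 worlds, so 2/8 = 1/4.

1/4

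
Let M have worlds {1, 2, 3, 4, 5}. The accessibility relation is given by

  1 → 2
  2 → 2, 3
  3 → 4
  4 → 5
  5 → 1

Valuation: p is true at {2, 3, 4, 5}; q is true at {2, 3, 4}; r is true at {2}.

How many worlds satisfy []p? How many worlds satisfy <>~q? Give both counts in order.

4 and 2

For []p:
1: successors {2}; p there: 2:T. ✓
2: successors {2, 3}; p there: 2:T, 3:T. ✓
3: successors {4}; p there: 4:T. ✓
4: successors {5}; p there: 5:T. ✓
5: successors {1}; p there: 1:F. ✗
— 4 worlds.
For <>~q:
1: successors {2}; ~q there: 2:F. ✗
2: successors {2, 3}; ~q there: 2:F, 3:F. ✗
3: successors {4}; ~q there: 4:F. ✗
4: successors {5}; ~q there: 5:T. ✓
5: successors {1}; ~q there: 1:T. ✓
— 2 worlds.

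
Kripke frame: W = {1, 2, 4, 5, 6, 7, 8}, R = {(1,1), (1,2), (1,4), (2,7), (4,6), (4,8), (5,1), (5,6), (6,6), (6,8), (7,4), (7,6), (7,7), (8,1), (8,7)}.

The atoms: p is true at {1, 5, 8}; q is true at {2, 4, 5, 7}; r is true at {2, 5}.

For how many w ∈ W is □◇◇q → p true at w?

1: □◇◇q is T, p is T. ✓
2: □◇◇q is T, p is F. ✗
4: □◇◇q is T, p is F. ✗
5: □◇◇q is T, p is T. ✓
6: □◇◇q is T, p is F. ✗
7: □◇◇q is T, p is F. ✗
8: □◇◇q is T, p is T. ✓
Satisfying worlds: {1, 5, 8}.

3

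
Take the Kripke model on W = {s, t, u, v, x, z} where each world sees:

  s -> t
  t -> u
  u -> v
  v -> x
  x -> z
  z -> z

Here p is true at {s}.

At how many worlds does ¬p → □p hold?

s: ¬p is F, □p is F. ✓
t: ¬p is T, □p is F. ✗
u: ¬p is T, □p is F. ✗
v: ¬p is T, □p is F. ✗
x: ¬p is T, □p is F. ✗
z: ¬p is T, □p is F. ✗
Satisfying worlds: {s}.

1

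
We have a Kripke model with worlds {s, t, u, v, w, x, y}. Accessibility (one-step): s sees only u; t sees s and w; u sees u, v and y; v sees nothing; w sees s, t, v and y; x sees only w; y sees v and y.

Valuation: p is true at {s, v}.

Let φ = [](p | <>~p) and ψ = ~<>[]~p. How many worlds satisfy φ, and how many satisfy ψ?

7 and 3

For [](p | <>~p):
s: successors {u}; p | <>~p there: u:T. ✓
t: successors {s, w}; p | <>~p there: s:T, w:T. ✓
u: successors {u, v, y}; p | <>~p there: u:T, v:T, y:T. ✓
v: no successors, so [](p | <>~p) holds vacuously. ✓
w: successors {s, t, v, y}; p | <>~p there: s:T, t:T, v:T, y:T. ✓
x: successors {w}; p | <>~p there: w:T. ✓
y: successors {v, y}; p | <>~p there: v:T, y:T. ✓
— 7 worlds.
For ~<>[]~p:
s: <>[]~p is F. ✓
t: <>[]~p is T. ✗
u: <>[]~p is T. ✗
v: <>[]~p is F. ✓
w: <>[]~p is T. ✗
x: <>[]~p is F. ✓
y: <>[]~p is T. ✗
— 3 worlds.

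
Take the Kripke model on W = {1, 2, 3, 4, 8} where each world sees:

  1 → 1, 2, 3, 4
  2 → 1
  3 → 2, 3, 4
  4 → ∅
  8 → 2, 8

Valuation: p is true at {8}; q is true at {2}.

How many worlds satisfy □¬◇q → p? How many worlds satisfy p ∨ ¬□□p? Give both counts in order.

For □¬◇q → p:
1: □¬◇q is F, p is F. ✓
2: □¬◇q is F, p is F. ✓
3: □¬◇q is F, p is F. ✓
4: □¬◇q is T, p is F. ✗
8: □¬◇q is F, p is T. ✓
— 4 worlds.
For p ∨ ¬□□p:
1: p is F, ¬□□p is T. ✓
2: p is F, ¬□□p is T. ✓
3: p is F, ¬□□p is T. ✓
4: p is F, ¬□□p is F. ✗
8: p is T, ¬□□p is T. ✓
— 4 worlds.

4 and 4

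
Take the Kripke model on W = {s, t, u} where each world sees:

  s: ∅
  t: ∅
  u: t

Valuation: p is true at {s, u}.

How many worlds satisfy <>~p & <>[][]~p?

s: <>~p is F, <>[][]~p is F. ✗
t: <>~p is F, <>[][]~p is F. ✗
u: <>~p is T, <>[][]~p is T. ✓
Satisfying worlds: {u}.

1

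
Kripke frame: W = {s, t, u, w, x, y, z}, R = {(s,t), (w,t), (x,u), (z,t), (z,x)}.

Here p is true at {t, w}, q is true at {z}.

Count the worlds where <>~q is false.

s: successors {t}; ~q there: t:T. ✓
t: no successors, so <>~q fails. ✗
u: no successors, so <>~q fails. ✗
w: successors {t}; ~q there: t:T. ✓
x: successors {u}; ~q there: u:T. ✓
y: no successors, so <>~q fails. ✗
z: successors {t, x}; ~q there: t:T, x:T. ✓
Satisfying worlds: {s, w, x, z}.
So <>~q fails at the other 3 worlds.

3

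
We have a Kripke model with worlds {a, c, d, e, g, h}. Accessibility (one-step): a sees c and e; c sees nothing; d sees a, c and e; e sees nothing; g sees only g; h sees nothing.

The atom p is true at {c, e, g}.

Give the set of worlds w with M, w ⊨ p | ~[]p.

a: p is F, ~[]p is F. ✗
c: p is T, ~[]p is F. ✓
d: p is F, ~[]p is T. ✓
e: p is T, ~[]p is F. ✓
g: p is T, ~[]p is F. ✓
h: p is F, ~[]p is F. ✗

{c, d, e, g}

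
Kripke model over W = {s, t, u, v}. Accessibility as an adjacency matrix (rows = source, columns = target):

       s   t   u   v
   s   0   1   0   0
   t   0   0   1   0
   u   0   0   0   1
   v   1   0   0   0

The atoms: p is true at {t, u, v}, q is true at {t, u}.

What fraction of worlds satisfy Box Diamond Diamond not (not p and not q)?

3/4

s: successors {t}; Diamond Diamond not (not p and not q) there: t:T. ✓
t: successors {u}; Diamond Diamond not (not p and not q) there: u:F. ✗
u: successors {v}; Diamond Diamond not (not p and not q) there: v:T. ✓
v: successors {s}; Diamond Diamond not (not p and not q) there: s:T. ✓
That's 3 of 4 worlds, so 3/4.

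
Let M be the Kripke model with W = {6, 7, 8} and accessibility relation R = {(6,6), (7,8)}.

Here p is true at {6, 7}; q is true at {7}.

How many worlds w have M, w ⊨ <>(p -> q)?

1

6: successors {6}; p -> q there: 6:F. ✗
7: successors {8}; p -> q there: 8:T. ✓
8: no successors, so <>(p -> q) fails. ✗
Satisfying worlds: {7}.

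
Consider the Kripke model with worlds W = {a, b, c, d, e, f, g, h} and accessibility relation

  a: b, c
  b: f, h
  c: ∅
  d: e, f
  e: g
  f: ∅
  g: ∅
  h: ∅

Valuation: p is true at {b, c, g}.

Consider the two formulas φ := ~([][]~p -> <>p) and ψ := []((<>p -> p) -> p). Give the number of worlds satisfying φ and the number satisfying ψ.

For ~([][]~p -> <>p):
a: [][]~p -> <>p is T. ✗
b: [][]~p -> <>p is F. ✓
c: [][]~p -> <>p is F. ✓
d: [][]~p -> <>p is T. ✗
e: [][]~p -> <>p is T. ✗
f: [][]~p -> <>p is F. ✓
g: [][]~p -> <>p is F. ✓
h: [][]~p -> <>p is F. ✓
— 5 worlds.
For []((<>p -> p) -> p):
a: successors {b, c}; (<>p -> p) -> p there: b:T, c:T. ✓
b: successors {f, h}; (<>p -> p) -> p there: f:F, h:F. ✗
c: no successors, so []((<>p -> p) -> p) holds vacuously. ✓
d: successors {e, f}; (<>p -> p) -> p there: e:T, f:F. ✗
e: successors {g}; (<>p -> p) -> p there: g:T. ✓
f: no successors, so []((<>p -> p) -> p) holds vacuously. ✓
g: no successors, so []((<>p -> p) -> p) holds vacuously. ✓
h: no successors, so []((<>p -> p) -> p) holds vacuously. ✓
— 6 worlds.

5 and 6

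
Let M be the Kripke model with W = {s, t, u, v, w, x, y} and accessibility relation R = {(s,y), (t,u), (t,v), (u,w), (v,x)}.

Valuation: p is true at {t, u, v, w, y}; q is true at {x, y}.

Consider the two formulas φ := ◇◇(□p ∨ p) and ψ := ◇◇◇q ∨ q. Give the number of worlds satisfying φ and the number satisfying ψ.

For ◇◇(□p ∨ p):
s: successors {y}; ◇(□p ∨ p) there: y:F. ✗
t: successors {u, v}; ◇(□p ∨ p) there: u:T, v:T. ✓
u: successors {w}; ◇(□p ∨ p) there: w:F. ✗
v: successors {x}; ◇(□p ∨ p) there: x:F. ✗
w: no successors, so ◇◇(□p ∨ p) fails. ✗
x: no successors, so ◇◇(□p ∨ p) fails. ✗
y: no successors, so ◇◇(□p ∨ p) fails. ✗
— 1 world.
For ◇◇◇q ∨ q:
s: ◇◇◇q is F, q is F. ✗
t: ◇◇◇q is F, q is F. ✗
u: ◇◇◇q is F, q is F. ✗
v: ◇◇◇q is F, q is F. ✗
w: ◇◇◇q is F, q is F. ✗
x: ◇◇◇q is F, q is T. ✓
y: ◇◇◇q is F, q is T. ✓
— 2 worlds.

1 and 2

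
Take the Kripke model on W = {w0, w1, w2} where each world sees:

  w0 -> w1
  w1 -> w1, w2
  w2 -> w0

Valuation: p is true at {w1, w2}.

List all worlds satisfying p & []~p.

w0: p is F, []~p is F. ✗
w1: p is T, []~p is F. ✗
w2: p is T, []~p is T. ✓

{w2}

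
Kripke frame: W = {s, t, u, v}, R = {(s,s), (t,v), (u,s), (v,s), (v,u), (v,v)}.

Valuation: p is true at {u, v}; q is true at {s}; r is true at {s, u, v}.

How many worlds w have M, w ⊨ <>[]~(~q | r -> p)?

s: successors {s}; []~(~q | r -> p) there: s:T. ✓
t: successors {v}; []~(~q | r -> p) there: v:F. ✗
u: successors {s}; []~(~q | r -> p) there: s:T. ✓
v: successors {s, u, v}; []~(~q | r -> p) there: s:T, u:T, v:F. ✓
Satisfying worlds: {s, u, v}.

3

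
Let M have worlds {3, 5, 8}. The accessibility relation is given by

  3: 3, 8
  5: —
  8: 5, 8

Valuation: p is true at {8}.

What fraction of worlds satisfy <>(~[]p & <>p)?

3: successors {3, 8}; ~[]p & <>p there: 3:T, 8:T. ✓
5: no successors, so <>(~[]p & <>p) fails. ✗
8: successors {5, 8}; ~[]p & <>p there: 5:F, 8:T. ✓
That's 2 of 3 worlds, so 2/3.

2/3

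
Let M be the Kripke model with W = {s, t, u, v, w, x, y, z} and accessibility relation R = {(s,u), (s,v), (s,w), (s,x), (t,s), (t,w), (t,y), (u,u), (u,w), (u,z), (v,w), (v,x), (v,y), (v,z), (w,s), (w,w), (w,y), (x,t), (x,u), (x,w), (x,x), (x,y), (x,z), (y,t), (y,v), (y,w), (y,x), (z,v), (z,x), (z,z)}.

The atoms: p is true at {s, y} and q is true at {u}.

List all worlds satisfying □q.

s: successors {u, v, w, x}; q there: u:T, v:F, w:F, x:F. ✗
t: successors {s, w, y}; q there: s:F, w:F, y:F. ✗
u: successors {u, w, z}; q there: u:T, w:F, z:F. ✗
v: successors {w, x, y, z}; q there: w:F, x:F, y:F, z:F. ✗
w: successors {s, w, y}; q there: s:F, w:F, y:F. ✗
x: successors {t, u, w, x, y, z}; q there: t:F, u:T, w:F, x:F, y:F, z:F. ✗
y: successors {t, v, w, x}; q there: t:F, v:F, w:F, x:F. ✗
z: successors {v, x, z}; q there: v:F, x:F, z:F. ✗

∅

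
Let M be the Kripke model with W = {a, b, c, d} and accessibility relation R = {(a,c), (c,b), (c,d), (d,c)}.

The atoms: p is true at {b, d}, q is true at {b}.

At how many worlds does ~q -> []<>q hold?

a: ~q is T, []<>q is T. ✓
b: ~q is F, []<>q is T. ✓
c: ~q is T, []<>q is F. ✗
d: ~q is T, []<>q is T. ✓
Satisfying worlds: {a, b, d}.

3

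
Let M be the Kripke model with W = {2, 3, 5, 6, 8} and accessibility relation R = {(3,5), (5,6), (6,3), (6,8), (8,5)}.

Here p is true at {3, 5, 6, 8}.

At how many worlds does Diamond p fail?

2: no successors, so Diamond p fails. ✗
3: successors {5}; p there: 5:T. ✓
5: successors {6}; p there: 6:T. ✓
6: successors {3, 8}; p there: 3:T, 8:T. ✓
8: successors {5}; p there: 5:T. ✓
Satisfying worlds: {3, 5, 6, 8}.
So Diamond p fails at the other 1 world.

1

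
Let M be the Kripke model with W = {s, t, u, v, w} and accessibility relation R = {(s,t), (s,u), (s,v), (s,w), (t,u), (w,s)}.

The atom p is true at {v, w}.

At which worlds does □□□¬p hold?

{t, u, v, w}

s: successors {t, u, v, w}; □□¬p there: t:T, u:T, v:T, w:F. ✗
t: successors {u}; □□¬p there: u:T. ✓
u: no successors, so □□□¬p holds vacuously. ✓
v: no successors, so □□□¬p holds vacuously. ✓
w: successors {s}; □□¬p there: s:T. ✓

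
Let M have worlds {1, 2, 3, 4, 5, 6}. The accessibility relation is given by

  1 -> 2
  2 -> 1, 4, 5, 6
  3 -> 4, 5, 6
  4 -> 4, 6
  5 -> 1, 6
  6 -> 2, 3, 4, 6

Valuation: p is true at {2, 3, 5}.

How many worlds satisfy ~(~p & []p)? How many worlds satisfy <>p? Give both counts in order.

For ~(~p & []p):
1: ~p & []p is T. ✗
2: ~p & []p is F. ✓
3: ~p & []p is F. ✓
4: ~p & []p is F. ✓
5: ~p & []p is F. ✓
6: ~p & []p is F. ✓
— 5 worlds.
For <>p:
1: successors {2}; p there: 2:T. ✓
2: successors {1, 4, 5, 6}; p there: 1:F, 4:F, 5:T, 6:F. ✓
3: successors {4, 5, 6}; p there: 4:F, 5:T, 6:F. ✓
4: successors {4, 6}; p there: 4:F, 6:F. ✗
5: successors {1, 6}; p there: 1:F, 6:F. ✗
6: successors {2, 3, 4, 6}; p there: 2:T, 3:T, 4:F, 6:F. ✓
— 4 worlds.

5 and 4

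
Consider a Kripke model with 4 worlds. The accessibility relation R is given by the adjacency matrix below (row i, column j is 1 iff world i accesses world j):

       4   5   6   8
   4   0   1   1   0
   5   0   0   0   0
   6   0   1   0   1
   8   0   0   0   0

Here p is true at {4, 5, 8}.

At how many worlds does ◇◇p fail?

4: successors {5, 6}; ◇p there: 5:F, 6:T. ✓
5: no successors, so ◇◇p fails. ✗
6: successors {5, 8}; ◇p there: 5:F, 8:F. ✗
8: no successors, so ◇◇p fails. ✗
Satisfying worlds: {4}.
So ◇◇p fails at the other 3 worlds.

3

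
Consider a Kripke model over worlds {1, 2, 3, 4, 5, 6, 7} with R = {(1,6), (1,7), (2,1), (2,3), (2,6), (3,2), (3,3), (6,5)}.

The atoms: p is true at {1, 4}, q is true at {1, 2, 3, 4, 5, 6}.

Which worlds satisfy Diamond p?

1: successors {6, 7}; p there: 6:F, 7:F. ✗
2: successors {1, 3, 6}; p there: 1:T, 3:F, 6:F. ✓
3: successors {2, 3}; p there: 2:F, 3:F. ✗
4: no successors, so Diamond p fails. ✗
5: no successors, so Diamond p fails. ✗
6: successors {5}; p there: 5:F. ✗
7: no successors, so Diamond p fails. ✗

{2}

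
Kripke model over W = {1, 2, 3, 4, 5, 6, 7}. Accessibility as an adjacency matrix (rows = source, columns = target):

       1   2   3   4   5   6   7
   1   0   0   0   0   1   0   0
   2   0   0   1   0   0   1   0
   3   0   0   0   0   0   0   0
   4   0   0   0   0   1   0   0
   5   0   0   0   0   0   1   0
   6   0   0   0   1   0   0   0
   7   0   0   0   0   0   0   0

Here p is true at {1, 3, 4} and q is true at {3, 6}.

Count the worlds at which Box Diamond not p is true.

1: successors {5}; Diamond not p there: 5:T. ✓
2: successors {3, 6}; Diamond not p there: 3:F, 6:F. ✗
3: no successors, so Box Diamond not p holds vacuously. ✓
4: successors {5}; Diamond not p there: 5:T. ✓
5: successors {6}; Diamond not p there: 6:F. ✗
6: successors {4}; Diamond not p there: 4:T. ✓
7: no successors, so Box Diamond not p holds vacuously. ✓
Satisfying worlds: {1, 3, 4, 6, 7}.

5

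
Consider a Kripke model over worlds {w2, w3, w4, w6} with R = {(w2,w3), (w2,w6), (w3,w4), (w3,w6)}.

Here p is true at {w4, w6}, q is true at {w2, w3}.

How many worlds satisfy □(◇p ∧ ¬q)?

2

w2: successors {w3, w6}; ◇p ∧ ¬q there: w3:F, w6:F. ✗
w3: successors {w4, w6}; ◇p ∧ ¬q there: w4:F, w6:F. ✗
w4: no successors, so □(◇p ∧ ¬q) holds vacuously. ✓
w6: no successors, so □(◇p ∧ ¬q) holds vacuously. ✓
Satisfying worlds: {w4, w6}.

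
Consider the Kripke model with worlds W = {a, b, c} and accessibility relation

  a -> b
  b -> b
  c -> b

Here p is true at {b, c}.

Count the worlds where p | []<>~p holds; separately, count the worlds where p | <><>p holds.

2 and 3

For p | []<>~p:
a: p is F, []<>~p is F. ✗
b: p is T, []<>~p is F. ✓
c: p is T, []<>~p is F. ✓
— 2 worlds.
For p | <><>p:
a: p is F, <><>p is T. ✓
b: p is T, <><>p is T. ✓
c: p is T, <><>p is T. ✓
— 3 worlds.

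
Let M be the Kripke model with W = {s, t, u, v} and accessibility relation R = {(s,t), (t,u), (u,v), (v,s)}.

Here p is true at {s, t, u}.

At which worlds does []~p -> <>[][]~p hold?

{s, t, v}

s: []~p is F, <>[][]~p is T. ✓
t: []~p is F, <>[][]~p is F. ✓
u: []~p is T, <>[][]~p is F. ✗
v: []~p is F, <>[][]~p is F. ✓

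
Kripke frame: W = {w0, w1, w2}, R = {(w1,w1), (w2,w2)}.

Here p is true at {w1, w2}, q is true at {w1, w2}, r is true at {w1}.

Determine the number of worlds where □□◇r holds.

w0: no successors, so □□◇r holds vacuously. ✓
w1: successors {w1}; □◇r there: w1:T. ✓
w2: successors {w2}; □◇r there: w2:F. ✗
Satisfying worlds: {w0, w1}.

2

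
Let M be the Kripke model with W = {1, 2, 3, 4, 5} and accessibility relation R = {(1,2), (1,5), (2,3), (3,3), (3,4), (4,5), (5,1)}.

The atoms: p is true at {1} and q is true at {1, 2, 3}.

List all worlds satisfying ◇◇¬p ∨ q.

1: ◇◇¬p is T, q is T. ✓
2: ◇◇¬p is T, q is T. ✓
3: ◇◇¬p is T, q is T. ✓
4: ◇◇¬p is F, q is F. ✗
5: ◇◇¬p is T, q is F. ✓

{1, 2, 3, 5}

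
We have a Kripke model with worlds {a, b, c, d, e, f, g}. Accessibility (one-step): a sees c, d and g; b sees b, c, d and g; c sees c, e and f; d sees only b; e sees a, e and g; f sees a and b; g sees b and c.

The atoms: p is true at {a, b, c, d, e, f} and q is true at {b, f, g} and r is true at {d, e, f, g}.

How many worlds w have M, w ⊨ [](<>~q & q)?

1

a: successors {c, d, g}; <>~q & q there: c:F, d:F, g:T. ✗
b: successors {b, c, d, g}; <>~q & q there: b:T, c:F, d:F, g:T. ✗
c: successors {c, e, f}; <>~q & q there: c:F, e:F, f:T. ✗
d: successors {b}; <>~q & q there: b:T. ✓
e: successors {a, e, g}; <>~q & q there: a:F, e:F, g:T. ✗
f: successors {a, b}; <>~q & q there: a:F, b:T. ✗
g: successors {b, c}; <>~q & q there: b:T, c:F. ✗
Satisfying worlds: {d}.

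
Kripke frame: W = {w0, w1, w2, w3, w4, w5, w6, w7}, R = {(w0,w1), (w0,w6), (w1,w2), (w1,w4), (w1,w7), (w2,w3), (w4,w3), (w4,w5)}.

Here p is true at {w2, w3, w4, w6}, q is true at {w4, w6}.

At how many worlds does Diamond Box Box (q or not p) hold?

4

w0: successors {w1, w6}; Box Box (q or not p) there: w1:F, w6:T. ✓
w1: successors {w2, w4, w7}; Box Box (q or not p) there: w2:T, w4:T, w7:T. ✓
w2: successors {w3}; Box Box (q or not p) there: w3:T. ✓
w3: no successors, so Diamond Box Box (q or not p) fails. ✗
w4: successors {w3, w5}; Box Box (q or not p) there: w3:T, w5:T. ✓
w5: no successors, so Diamond Box Box (q or not p) fails. ✗
w6: no successors, so Diamond Box Box (q or not p) fails. ✗
w7: no successors, so Diamond Box Box (q or not p) fails. ✗
Satisfying worlds: {w0, w1, w2, w4}.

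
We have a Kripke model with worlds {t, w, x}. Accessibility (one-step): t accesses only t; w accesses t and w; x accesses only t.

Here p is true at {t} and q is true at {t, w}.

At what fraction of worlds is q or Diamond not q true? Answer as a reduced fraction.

t: q is T, Diamond not q is F. ✓
w: q is T, Diamond not q is F. ✓
x: q is F, Diamond not q is F. ✗
That's 2 of 3 worlds, so 2/3.

2/3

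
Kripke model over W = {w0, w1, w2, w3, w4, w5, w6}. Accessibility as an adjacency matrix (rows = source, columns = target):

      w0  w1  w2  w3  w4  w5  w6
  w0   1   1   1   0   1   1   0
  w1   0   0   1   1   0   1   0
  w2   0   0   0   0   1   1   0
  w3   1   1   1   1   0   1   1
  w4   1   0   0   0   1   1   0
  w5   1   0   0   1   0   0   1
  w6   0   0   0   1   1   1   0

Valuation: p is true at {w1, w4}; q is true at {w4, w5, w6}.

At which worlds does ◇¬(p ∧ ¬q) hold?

{w0, w1, w2, w3, w4, w5, w6}

w0: successors {w0, w1, w2, w4, w5}; ¬(p ∧ ¬q) there: w0:T, w1:F, w2:T, w4:T, w5:T. ✓
w1: successors {w2, w3, w5}; ¬(p ∧ ¬q) there: w2:T, w3:T, w5:T. ✓
w2: successors {w4, w5}; ¬(p ∧ ¬q) there: w4:T, w5:T. ✓
w3: successors {w0, w1, w2, w3, w5, w6}; ¬(p ∧ ¬q) there: w0:T, w1:F, w2:T, w3:T, w5:T, w6:T. ✓
w4: successors {w0, w4, w5}; ¬(p ∧ ¬q) there: w0:T, w4:T, w5:T. ✓
w5: successors {w0, w3, w6}; ¬(p ∧ ¬q) there: w0:T, w3:T, w6:T. ✓
w6: successors {w3, w4, w5}; ¬(p ∧ ¬q) there: w3:T, w4:T, w5:T. ✓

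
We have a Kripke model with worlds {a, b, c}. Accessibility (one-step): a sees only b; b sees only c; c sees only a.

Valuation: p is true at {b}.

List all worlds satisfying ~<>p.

a: <>p is T. ✗
b: <>p is F. ✓
c: <>p is F. ✓

{b, c}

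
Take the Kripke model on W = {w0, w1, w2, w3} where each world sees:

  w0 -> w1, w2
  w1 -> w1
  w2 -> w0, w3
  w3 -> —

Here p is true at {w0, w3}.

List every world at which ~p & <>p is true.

{w2}

w0: ~p is F, <>p is F. ✗
w1: ~p is T, <>p is F. ✗
w2: ~p is T, <>p is T. ✓
w3: ~p is F, <>p is F. ✗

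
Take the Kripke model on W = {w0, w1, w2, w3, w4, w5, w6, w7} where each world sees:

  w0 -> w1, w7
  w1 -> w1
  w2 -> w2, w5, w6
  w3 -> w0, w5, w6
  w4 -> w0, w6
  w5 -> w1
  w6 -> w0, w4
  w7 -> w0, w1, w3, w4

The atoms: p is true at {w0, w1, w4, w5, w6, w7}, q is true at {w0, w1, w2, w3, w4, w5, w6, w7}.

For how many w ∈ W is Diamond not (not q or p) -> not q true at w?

6

w0: Diamond not (not q or p) is F, not q is F. ✓
w1: Diamond not (not q or p) is F, not q is F. ✓
w2: Diamond not (not q or p) is T, not q is F. ✗
w3: Diamond not (not q or p) is F, not q is F. ✓
w4: Diamond not (not q or p) is F, not q is F. ✓
w5: Diamond not (not q or p) is F, not q is F. ✓
w6: Diamond not (not q or p) is F, not q is F. ✓
w7: Diamond not (not q or p) is T, not q is F. ✗
Satisfying worlds: {w0, w1, w3, w4, w5, w6}.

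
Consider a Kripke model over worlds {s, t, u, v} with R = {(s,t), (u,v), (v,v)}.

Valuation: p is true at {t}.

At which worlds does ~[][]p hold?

{u, v}

s: [][]p is T. ✗
t: [][]p is T. ✗
u: [][]p is F. ✓
v: [][]p is F. ✓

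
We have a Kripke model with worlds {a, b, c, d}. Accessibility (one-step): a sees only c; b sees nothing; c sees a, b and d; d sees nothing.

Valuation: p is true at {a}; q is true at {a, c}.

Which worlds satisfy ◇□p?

a: successors {c}; □p there: c:F. ✗
b: no successors, so ◇□p fails. ✗
c: successors {a, b, d}; □p there: a:F, b:T, d:T. ✓
d: no successors, so ◇□p fails. ✗

{c}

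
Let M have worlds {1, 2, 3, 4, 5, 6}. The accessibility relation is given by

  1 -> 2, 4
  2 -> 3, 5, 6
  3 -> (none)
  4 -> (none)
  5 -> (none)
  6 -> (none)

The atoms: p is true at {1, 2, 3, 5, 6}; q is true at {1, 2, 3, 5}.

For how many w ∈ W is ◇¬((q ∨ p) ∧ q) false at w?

4

1: successors {2, 4}; ¬((q ∨ p) ∧ q) there: 2:F, 4:T. ✓
2: successors {3, 5, 6}; ¬((q ∨ p) ∧ q) there: 3:F, 5:F, 6:T. ✓
3: no successors, so ◇¬((q ∨ p) ∧ q) fails. ✗
4: no successors, so ◇¬((q ∨ p) ∧ q) fails. ✗
5: no successors, so ◇¬((q ∨ p) ∧ q) fails. ✗
6: no successors, so ◇¬((q ∨ p) ∧ q) fails. ✗
Satisfying worlds: {1, 2}.
So ◇¬((q ∨ p) ∧ q) fails at the other 4 worlds.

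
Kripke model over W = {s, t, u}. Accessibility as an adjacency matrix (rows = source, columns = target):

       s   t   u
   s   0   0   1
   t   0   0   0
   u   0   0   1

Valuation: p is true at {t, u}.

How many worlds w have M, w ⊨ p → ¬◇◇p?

s: p is F, ¬◇◇p is F. ✓
t: p is T, ¬◇◇p is T. ✓
u: p is T, ¬◇◇p is F. ✗
Satisfying worlds: {s, t}.

2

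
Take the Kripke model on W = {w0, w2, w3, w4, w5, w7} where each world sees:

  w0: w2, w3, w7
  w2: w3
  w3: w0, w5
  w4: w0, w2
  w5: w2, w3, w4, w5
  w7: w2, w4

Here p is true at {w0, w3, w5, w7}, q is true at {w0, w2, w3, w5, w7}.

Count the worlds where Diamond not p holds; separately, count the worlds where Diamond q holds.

4 and 6

For Diamond not p:
w0: successors {w2, w3, w7}; not p there: w2:T, w3:F, w7:F. ✓
w2: successors {w3}; not p there: w3:F. ✗
w3: successors {w0, w5}; not p there: w0:F, w5:F. ✗
w4: successors {w0, w2}; not p there: w0:F, w2:T. ✓
w5: successors {w2, w3, w4, w5}; not p there: w2:T, w3:F, w4:T, w5:F. ✓
w7: successors {w2, w4}; not p there: w2:T, w4:T. ✓
— 4 worlds.
For Diamond q:
w0: successors {w2, w3, w7}; q there: w2:T, w3:T, w7:T. ✓
w2: successors {w3}; q there: w3:T. ✓
w3: successors {w0, w5}; q there: w0:T, w5:T. ✓
w4: successors {w0, w2}; q there: w0:T, w2:T. ✓
w5: successors {w2, w3, w4, w5}; q there: w2:T, w3:T, w4:F, w5:T. ✓
w7: successors {w2, w4}; q there: w2:T, w4:F. ✓
— 6 worlds.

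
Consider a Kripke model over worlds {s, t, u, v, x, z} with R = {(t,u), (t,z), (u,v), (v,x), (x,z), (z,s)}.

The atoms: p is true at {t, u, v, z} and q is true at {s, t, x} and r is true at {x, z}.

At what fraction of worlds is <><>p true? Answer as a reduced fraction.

1/3

s: no successors, so <><>p fails. ✗
t: successors {u, z}; <>p there: u:T, z:F. ✓
u: successors {v}; <>p there: v:F. ✗
v: successors {x}; <>p there: x:T. ✓
x: successors {z}; <>p there: z:F. ✗
z: successors {s}; <>p there: s:F. ✗
That's 2 of 6 worlds, so 2/6 = 1/3.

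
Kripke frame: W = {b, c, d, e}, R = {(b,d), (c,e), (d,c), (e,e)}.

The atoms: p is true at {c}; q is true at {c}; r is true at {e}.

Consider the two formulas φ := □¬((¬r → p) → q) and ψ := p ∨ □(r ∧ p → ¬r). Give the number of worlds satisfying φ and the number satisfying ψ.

For □¬((¬r → p) → q):
b: successors {d}; ¬((¬r → p) → q) there: d:F. ✗
c: successors {e}; ¬((¬r → p) → q) there: e:T. ✓
d: successors {c}; ¬((¬r → p) → q) there: c:F. ✗
e: successors {e}; ¬((¬r → p) → q) there: e:T. ✓
— 2 worlds.
For p ∨ □(r ∧ p → ¬r):
b: p is F, □(r ∧ p → ¬r) is T. ✓
c: p is T, □(r ∧ p → ¬r) is T. ✓
d: p is F, □(r ∧ p → ¬r) is T. ✓
e: p is F, □(r ∧ p → ¬r) is T. ✓
— 4 worlds.

2 and 4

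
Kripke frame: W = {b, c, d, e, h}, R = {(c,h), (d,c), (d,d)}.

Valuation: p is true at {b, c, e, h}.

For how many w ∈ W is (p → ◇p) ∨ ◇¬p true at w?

b: p → ◇p is F, ◇¬p is F. ✗
c: p → ◇p is T, ◇¬p is F. ✓
d: p → ◇p is T, ◇¬p is T. ✓
e: p → ◇p is F, ◇¬p is F. ✗
h: p → ◇p is F, ◇¬p is F. ✗
Satisfying worlds: {c, d}.

2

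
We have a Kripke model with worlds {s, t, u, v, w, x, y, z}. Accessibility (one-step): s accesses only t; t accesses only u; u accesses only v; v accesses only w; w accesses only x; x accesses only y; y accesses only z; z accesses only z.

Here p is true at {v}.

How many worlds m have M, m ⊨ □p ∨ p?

2

s: □p is F, p is F. ✗
t: □p is F, p is F. ✗
u: □p is T, p is F. ✓
v: □p is F, p is T. ✓
w: □p is F, p is F. ✗
x: □p is F, p is F. ✗
y: □p is F, p is F. ✗
z: □p is F, p is F. ✗
Satisfying worlds: {u, v}.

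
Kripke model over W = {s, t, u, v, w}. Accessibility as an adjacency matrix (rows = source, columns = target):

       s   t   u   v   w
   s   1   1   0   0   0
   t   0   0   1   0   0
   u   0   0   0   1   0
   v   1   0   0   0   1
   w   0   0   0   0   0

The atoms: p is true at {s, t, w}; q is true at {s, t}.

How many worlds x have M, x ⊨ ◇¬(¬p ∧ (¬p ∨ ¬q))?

s: successors {s, t}; ¬(¬p ∧ (¬p ∨ ¬q)) there: s:T, t:T. ✓
t: successors {u}; ¬(¬p ∧ (¬p ∨ ¬q)) there: u:F. ✗
u: successors {v}; ¬(¬p ∧ (¬p ∨ ¬q)) there: v:F. ✗
v: successors {s, w}; ¬(¬p ∧ (¬p ∨ ¬q)) there: s:T, w:T. ✓
w: no successors, so ◇¬(¬p ∧ (¬p ∨ ¬q)) fails. ✗
Satisfying worlds: {s, v}.

2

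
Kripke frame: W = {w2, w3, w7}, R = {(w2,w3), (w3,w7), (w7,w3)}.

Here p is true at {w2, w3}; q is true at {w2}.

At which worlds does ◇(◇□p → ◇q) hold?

{w3}

w2: successors {w3}; ◇□p → ◇q there: w3:F. ✗
w3: successors {w7}; ◇□p → ◇q there: w7:T. ✓
w7: successors {w3}; ◇□p → ◇q there: w3:F. ✗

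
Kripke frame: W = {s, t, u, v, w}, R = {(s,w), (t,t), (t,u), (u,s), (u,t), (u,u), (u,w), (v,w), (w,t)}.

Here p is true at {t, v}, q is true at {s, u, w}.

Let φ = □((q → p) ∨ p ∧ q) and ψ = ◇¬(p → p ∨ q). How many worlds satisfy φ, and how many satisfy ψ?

For □((q → p) ∨ p ∧ q):
s: successors {w}; (q → p) ∨ p ∧ q there: w:F. ✗
t: successors {t, u}; (q → p) ∨ p ∧ q there: t:T, u:F. ✗
u: successors {s, t, u, w}; (q → p) ∨ p ∧ q there: s:F, t:T, u:F, w:F. ✗
v: successors {w}; (q → p) ∨ p ∧ q there: w:F. ✗
w: successors {t}; (q → p) ∨ p ∧ q there: t:T. ✓
— 1 world.
For ◇¬(p → p ∨ q):
s: successors {w}; ¬(p → p ∨ q) there: w:F. ✗
t: successors {t, u}; ¬(p → p ∨ q) there: t:F, u:F. ✗
u: successors {s, t, u, w}; ¬(p → p ∨ q) there: s:F, t:F, u:F, w:F. ✗
v: successors {w}; ¬(p → p ∨ q) there: w:F. ✗
w: successors {t}; ¬(p → p ∨ q) there: t:F. ✗
— 0 worlds.

1 and 0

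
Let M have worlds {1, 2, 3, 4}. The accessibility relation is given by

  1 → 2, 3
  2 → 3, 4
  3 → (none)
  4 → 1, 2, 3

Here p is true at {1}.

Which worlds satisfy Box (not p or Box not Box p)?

1: successors {2, 3}; not p or Box not Box p there: 2:T, 3:T. ✓
2: successors {3, 4}; not p or Box not Box p there: 3:T, 4:T. ✓
3: no successors, so Box (not p or Box not Box p) holds vacuously. ✓
4: successors {1, 2, 3}; not p or Box not Box p there: 1:F, 2:T, 3:T. ✗

{1, 2, 3}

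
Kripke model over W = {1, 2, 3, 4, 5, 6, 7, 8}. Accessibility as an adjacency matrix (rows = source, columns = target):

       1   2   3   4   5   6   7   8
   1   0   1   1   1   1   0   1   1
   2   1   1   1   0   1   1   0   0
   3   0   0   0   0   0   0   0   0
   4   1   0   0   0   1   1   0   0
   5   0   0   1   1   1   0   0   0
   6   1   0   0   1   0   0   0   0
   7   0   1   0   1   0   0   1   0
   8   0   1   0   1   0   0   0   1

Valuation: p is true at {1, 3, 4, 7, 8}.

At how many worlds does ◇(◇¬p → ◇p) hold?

1: successors {2, 3, 4, 5, 7, 8}; ◇¬p → ◇p there: 2:T, 3:T, 4:T, 5:T, 7:T, 8:T. ✓
2: successors {1, 2, 3, 5, 6}; ◇¬p → ◇p there: 1:T, 2:T, 3:T, 5:T, 6:T. ✓
3: no successors, so ◇(◇¬p → ◇p) fails. ✗
4: successors {1, 5, 6}; ◇¬p → ◇p there: 1:T, 5:T, 6:T. ✓
5: successors {3, 4, 5}; ◇¬p → ◇p there: 3:T, 4:T, 5:T. ✓
6: successors {1, 4}; ◇¬p → ◇p there: 1:T, 4:T. ✓
7: successors {2, 4, 7}; ◇¬p → ◇p there: 2:T, 4:T, 7:T. ✓
8: successors {2, 4, 8}; ◇¬p → ◇p there: 2:T, 4:T, 8:T. ✓
Satisfying worlds: {1, 2, 4, 5, 6, 7, 8}.

7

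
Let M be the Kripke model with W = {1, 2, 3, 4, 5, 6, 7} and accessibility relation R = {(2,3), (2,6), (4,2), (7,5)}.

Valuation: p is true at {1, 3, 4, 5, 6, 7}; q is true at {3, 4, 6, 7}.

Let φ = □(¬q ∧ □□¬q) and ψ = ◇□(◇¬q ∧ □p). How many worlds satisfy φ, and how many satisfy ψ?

6 and 2

For □(¬q ∧ □□¬q):
1: no successors, so □(¬q ∧ □□¬q) holds vacuously. ✓
2: successors {3, 6}; ¬q ∧ □□¬q there: 3:F, 6:F. ✗
3: no successors, so □(¬q ∧ □□¬q) holds vacuously. ✓
4: successors {2}; ¬q ∧ □□¬q there: 2:T. ✓
5: no successors, so □(¬q ∧ □□¬q) holds vacuously. ✓
6: no successors, so □(¬q ∧ □□¬q) holds vacuously. ✓
7: successors {5}; ¬q ∧ □□¬q there: 5:T. ✓
— 6 worlds.
For ◇□(◇¬q ∧ □p):
1: no successors, so ◇□(◇¬q ∧ □p) fails. ✗
2: successors {3, 6}; □(◇¬q ∧ □p) there: 3:T, 6:T. ✓
3: no successors, so ◇□(◇¬q ∧ □p) fails. ✗
4: successors {2}; □(◇¬q ∧ □p) there: 2:F. ✗
5: no successors, so ◇□(◇¬q ∧ □p) fails. ✗
6: no successors, so ◇□(◇¬q ∧ □p) fails. ✗
7: successors {5}; □(◇¬q ∧ □p) there: 5:T. ✓
— 2 worlds.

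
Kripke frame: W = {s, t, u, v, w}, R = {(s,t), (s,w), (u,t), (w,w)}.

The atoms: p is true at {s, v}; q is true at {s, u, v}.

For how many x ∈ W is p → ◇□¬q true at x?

4

s: p is T, ◇□¬q is T. ✓
t: p is F, ◇□¬q is F. ✓
u: p is F, ◇□¬q is T. ✓
v: p is T, ◇□¬q is F. ✗
w: p is F, ◇□¬q is T. ✓
Satisfying worlds: {s, t, u, w}.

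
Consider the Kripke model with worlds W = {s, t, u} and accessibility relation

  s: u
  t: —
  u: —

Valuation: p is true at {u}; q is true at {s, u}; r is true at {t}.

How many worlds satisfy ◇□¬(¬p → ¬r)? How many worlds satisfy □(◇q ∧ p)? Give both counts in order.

1 and 2

For ◇□¬(¬p → ¬r):
s: successors {u}; □¬(¬p → ¬r) there: u:T. ✓
t: no successors, so ◇□¬(¬p → ¬r) fails. ✗
u: no successors, so ◇□¬(¬p → ¬r) fails. ✗
— 1 world.
For □(◇q ∧ p):
s: successors {u}; ◇q ∧ p there: u:F. ✗
t: no successors, so □(◇q ∧ p) holds vacuously. ✓
u: no successors, so □(◇q ∧ p) holds vacuously. ✓
— 2 worlds.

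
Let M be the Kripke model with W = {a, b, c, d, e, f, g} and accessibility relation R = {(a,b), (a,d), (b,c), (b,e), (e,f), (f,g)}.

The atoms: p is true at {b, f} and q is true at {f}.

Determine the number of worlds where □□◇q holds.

a: successors {b, d}; □◇q there: b:F, d:T. ✗
b: successors {c, e}; □◇q there: c:T, e:F. ✗
c: no successors, so □□◇q holds vacuously. ✓
d: no successors, so □□◇q holds vacuously. ✓
e: successors {f}; □◇q there: f:F. ✗
f: successors {g}; □◇q there: g:T. ✓
g: no successors, so □□◇q holds vacuously. ✓
Satisfying worlds: {c, d, f, g}.

4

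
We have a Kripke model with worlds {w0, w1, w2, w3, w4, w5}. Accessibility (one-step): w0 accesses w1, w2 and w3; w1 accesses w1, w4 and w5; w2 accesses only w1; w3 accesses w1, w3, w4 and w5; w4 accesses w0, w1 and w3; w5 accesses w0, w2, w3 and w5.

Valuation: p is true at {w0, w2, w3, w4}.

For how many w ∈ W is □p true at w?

w0: successors {w1, w2, w3}; p there: w1:F, w2:T, w3:T. ✗
w1: successors {w1, w4, w5}; p there: w1:F, w4:T, w5:F. ✗
w2: successors {w1}; p there: w1:F. ✗
w3: successors {w1, w3, w4, w5}; p there: w1:F, w3:T, w4:T, w5:F. ✗
w4: successors {w0, w1, w3}; p there: w0:T, w1:F, w3:T. ✗
w5: successors {w0, w2, w3, w5}; p there: w0:T, w2:T, w3:T, w5:F. ✗
Satisfying worlds: ∅.

0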